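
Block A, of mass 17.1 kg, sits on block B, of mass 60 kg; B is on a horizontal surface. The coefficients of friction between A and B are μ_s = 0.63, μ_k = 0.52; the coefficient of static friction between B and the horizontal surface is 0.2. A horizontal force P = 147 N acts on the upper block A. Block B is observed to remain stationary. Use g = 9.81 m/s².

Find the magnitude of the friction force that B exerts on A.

Normal force at the A–B interface: N₁ = m_A g = 167.8 N.
Maximum static friction on A from B: μ_s N₁ = 0.63×167.8 = 105.7 N.
Since P = 147 N > 105.7 N, A slides on B; the A–B friction is kinetic: f₁ = μ_k N₁ = 0.52×167.8 = 87.2 N.
B experiences an equal 87.2 N forward from A (third law). B is in equilibrium, so the floor supplies f₂ = 87.2 N of static friction (limit μ_s(m_A+m_B)g = 151.3 N, not exceeded).

f ≈ 87.2 N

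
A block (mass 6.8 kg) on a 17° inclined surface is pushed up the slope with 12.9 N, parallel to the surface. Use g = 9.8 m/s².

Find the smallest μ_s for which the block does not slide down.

μ_s,min ≈ 0.103

N = m g cos θ = 63.73 N.
Friction must make up the shortfall along the incline: f = m g sin θ − P = 19.48 − 12.9 = 6.584 N.
At the threshold f = μ_s N, so μ_s,min = 6.584/63.73 = 0.103.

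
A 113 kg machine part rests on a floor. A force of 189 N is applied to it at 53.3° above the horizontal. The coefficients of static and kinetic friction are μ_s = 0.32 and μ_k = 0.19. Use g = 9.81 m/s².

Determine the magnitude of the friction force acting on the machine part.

f ≈ 113 N

Vertical equilibrium gives N = m g − P sin α = 957 N.
Horizontally, friction must balance P cos α = 113 N.
μ_s N = 0.32 × 957 = 306.2 N.
113 ≤ 306.2 N → static; friction equals the required 113 N.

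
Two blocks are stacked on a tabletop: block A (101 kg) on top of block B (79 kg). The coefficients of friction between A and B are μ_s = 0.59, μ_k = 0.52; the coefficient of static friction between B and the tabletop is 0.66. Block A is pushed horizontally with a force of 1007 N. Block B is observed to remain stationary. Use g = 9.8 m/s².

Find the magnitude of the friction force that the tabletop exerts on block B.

Normal force at the A–B interface: N₁ = m_A g = 989.8 N.
Maximum static friction on A from B: μ_s N₁ = 0.59×989.8 = 584 N.
P = 1007 N exceeds that limit, so A slips over B and the interface friction becomes kinetic: f₁ = μ_k N₁ = 0.52×989.8 = 515 N.
By Newton's third law B feels 515 N forward from A. With B stationary, the floor's static friction on B balances it: f₂ = 515 N (well within μ_s(m_A+m_B)g = 1164 N).

f ≈ 515 N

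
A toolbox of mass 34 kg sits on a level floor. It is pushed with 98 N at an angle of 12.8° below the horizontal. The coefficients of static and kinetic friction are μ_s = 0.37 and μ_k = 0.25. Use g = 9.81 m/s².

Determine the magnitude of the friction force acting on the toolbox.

N = m g + P sin α = 333.5 + 98×sin 12.8° = 355.3 N.
For equilibrium, f = P cos α = 98×cos 12.8° = 95.56 N.
μ_s N = 0.37 × 355.3 = 131.4 N.
Since 95.56 N does not exceed the limit, the toolbox stays at rest and f = 95.6 N.

f ≈ 95.6 N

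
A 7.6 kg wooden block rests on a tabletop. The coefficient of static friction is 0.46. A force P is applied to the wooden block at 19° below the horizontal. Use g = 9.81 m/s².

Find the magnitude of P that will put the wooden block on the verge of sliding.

P ≈ 43.1 N

N = m g + P sin α (the push presses the wooden block into the tabletop).
At impending slip, P cos α = μ_s N = μ_s (m g + P sin α).
Solving: P (cos α − μ_s sin α) = μ_s m g → P = 0.46×74.6/(cos 19° − 0.46 sin 19°) = 34.3/0.7958 = 43.1 N.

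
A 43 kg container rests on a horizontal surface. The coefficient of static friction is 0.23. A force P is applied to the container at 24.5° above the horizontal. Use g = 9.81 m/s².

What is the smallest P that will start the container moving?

P ≈ 96.5 N

N = m g − P sin α (the pull lifts the container).
At impending slip, P cos α = μ_s N = μ_s (m g − P sin α).
Solving: P (cos α + μ_s sin α) = μ_s m g → P = 0.23×422/(cos 24.5° + 0.23 sin 24.5°) = 97/1.005 = 96.5 N.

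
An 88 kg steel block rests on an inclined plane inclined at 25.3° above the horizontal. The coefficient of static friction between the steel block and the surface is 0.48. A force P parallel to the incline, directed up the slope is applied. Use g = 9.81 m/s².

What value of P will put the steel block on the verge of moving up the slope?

At impending motion up the slope, friction acts down-slope at its limit: f = μ_s N.
P is parallel to the surface, so N = m g cos θ = 780 N.
Along the incline: P = m g sin θ + μ_s N = 369 + 0.48×780 = 744 N.

P ≈ 744 N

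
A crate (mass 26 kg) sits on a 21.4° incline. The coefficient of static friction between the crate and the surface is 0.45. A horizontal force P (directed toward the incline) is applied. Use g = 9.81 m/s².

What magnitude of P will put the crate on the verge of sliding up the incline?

At impending motion up the slope, friction acts down-slope at its limit: f = μ_s N.
Perpendicular to the incline: N = m g cos θ + P sin θ.
Along the incline: P cos θ = m g sin θ + μ_s N = m g sin θ + μ_s (m g cos θ + P sin θ).
Solving, P (cos θ − μ_s sin θ) = m g (sin θ + μ_s cos θ), so P = 26×9.81×(sin 21.4° + 0.45 cos 21.4°)/(cos 21.4° − 0.45 sin 21.4°) = 255×0.7839/0.7669 = 261 N.

P ≈ 261 N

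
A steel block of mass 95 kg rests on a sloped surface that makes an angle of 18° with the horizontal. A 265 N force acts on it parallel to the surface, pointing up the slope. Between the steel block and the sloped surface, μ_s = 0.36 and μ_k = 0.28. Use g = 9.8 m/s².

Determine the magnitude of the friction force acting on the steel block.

f ≈ 22.7 N (up the incline)

The normal reaction is N = m g cos θ = 885.4 N.
Parallel to the incline, ΣF = 0 gives f = m g sin θ − P = 287.7 − 265 = 22.69 N (up-slope positive).
Static friction can supply at most μ_s N = 318.8 N.
Since |22.69| ≤ 318.8 N, the steel block remains in static equilibrium and friction takes exactly the required value.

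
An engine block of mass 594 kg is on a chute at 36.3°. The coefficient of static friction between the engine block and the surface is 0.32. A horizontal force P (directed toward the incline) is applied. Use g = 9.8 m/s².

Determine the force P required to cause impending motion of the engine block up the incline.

P ≈ 8030 N

At impending motion up the slope, friction acts down-slope at its limit: f = μ_s N.
Perpendicular to the incline: N = m g cos θ + P sin θ.
Along the incline: P cos θ = m g sin θ + μ_s N = m g sin θ + μ_s (m g cos θ + P sin θ).
Solving, P (cos θ − μ_s sin θ) = m g (sin θ + μ_s cos θ), so P = 594×9.8×(sin 36.3° + 0.32 cos 36.3°)/(cos 36.3° − 0.32 sin 36.3°) = 5820×0.8499/0.6165 = 8030 N.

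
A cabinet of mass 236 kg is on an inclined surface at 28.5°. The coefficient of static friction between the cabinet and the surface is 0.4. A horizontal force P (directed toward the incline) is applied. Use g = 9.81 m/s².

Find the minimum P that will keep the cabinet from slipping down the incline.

P_min ≈ 272 N

The cabinet tends to slide down (tan θ > μ_s), so at the point of impending slip friction acts up-slope at its limit: f = μ_s N.
Perpendicular to the incline: N = m g cos θ + P sin θ.
Along the incline: P cos θ + μ_s N = m g sin θ, i.e. P cos θ + μ_s (m g cos θ + P sin θ) = m g sin θ.
Solving, P (cos θ + μ_s sin θ) = m g (sin θ − μ_s cos θ), so P = 2320×0.1256/1.07 = 272 N.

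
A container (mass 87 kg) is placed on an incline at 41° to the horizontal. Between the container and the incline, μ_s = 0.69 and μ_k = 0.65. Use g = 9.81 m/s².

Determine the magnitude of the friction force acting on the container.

Normal force: N = m g cos θ = 87 × 9.81 × cos 41° = 644.1 N.
For equilibrium along the incline, friction must balance the weight component: f = m g sin θ = 559.9 N up the slope.
The static-friction ceiling is μ_s N = 0.69 × 644.1 = 444.4 N.
|559.9| exceeds 444.4 N, so the container slips down-slope; friction is kinetic, f = μ_k N = 0.65×644.1 = 419 N.

f ≈ 419 N (up the incline)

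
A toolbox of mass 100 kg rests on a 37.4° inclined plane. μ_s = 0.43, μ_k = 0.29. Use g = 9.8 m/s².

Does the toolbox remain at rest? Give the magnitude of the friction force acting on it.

N = m g cos θ = 779 N.
Down-slope weight component: m g sin θ = 595 N.
μ_s N = 335 N.
595 > 335 N, so it slides; kinetic friction f = μ_k N = 0.29×779 = 226 N.

f ≈ 226 N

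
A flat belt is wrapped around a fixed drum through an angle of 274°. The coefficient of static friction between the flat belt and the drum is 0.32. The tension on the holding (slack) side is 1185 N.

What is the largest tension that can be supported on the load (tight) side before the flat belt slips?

T_max ≈ 5470 N

At impending slip the capstan equation gives T₂/T₁ = e^{μβ} with β in radians.
β = 274° × π/180 = 4.782 rad.
e^{μβ} = e^{0.32×4.782} = 4.62.
T₂ = T₁ · e^{μβ} = 1185 × 4.62 = 5470 N.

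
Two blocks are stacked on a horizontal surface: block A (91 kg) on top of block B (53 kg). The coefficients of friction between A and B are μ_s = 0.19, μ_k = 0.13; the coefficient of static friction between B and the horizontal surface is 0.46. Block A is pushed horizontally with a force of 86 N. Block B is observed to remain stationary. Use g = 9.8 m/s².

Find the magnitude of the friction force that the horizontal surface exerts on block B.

The normal force B exerts on A is simply A's weight, N₁ = 891.8 N.
Maximum static friction on A from B: μ_s N₁ = 0.19×891.8 = 169.4 N.
Since P = 86 N ≤ 169.4 N, A does not slip on B; friction on A equals P = 86 N.
B experiences an equal 86 N forward from A (third law). B is in equilibrium, so the floor supplies f₂ = 86 N of static friction (limit μ_s(m_A+m_B)g = 649.2 N, not exceeded).

f ≈ 86 N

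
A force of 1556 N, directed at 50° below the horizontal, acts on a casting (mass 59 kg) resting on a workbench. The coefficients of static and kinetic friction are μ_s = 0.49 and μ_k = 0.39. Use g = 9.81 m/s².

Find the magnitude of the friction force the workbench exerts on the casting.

The vertical component of P adds to the normal force: N = m g + P sin α = 578.8 + 1192 = 1771 N.
Horizontally, friction must balance P cos α = 1000 N.
The static-friction limit is μ_s N = 867.7 N.
1000 > 867.7 N → the casting slides; f = μ_k N = 0.39×1771 = 691 N.

f ≈ 691 N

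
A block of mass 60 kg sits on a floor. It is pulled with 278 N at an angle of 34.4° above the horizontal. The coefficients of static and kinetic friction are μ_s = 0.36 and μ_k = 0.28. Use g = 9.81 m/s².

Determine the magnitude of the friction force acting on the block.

f ≈ 121 N

The vertical component of P reduces the normal force: N = m g − P sin α = 588.6 − 157.1 = 431.5 N.
Horizontally, friction must balance P cos α = 229.4 N.
The static-friction limit is μ_s N = 155.4 N.
The required friction exceeds μ_s N, so the block moves and f = μ_k N = 121 N.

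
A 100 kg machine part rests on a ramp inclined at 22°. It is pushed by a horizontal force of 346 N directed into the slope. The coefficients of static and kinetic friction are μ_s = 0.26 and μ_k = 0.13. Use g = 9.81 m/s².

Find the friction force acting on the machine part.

f ≈ 46.7 N (up the incline)

The horizontal push has a component P sin θ into the surface, so N = m g cos θ + P sin θ = 909.6 + 129.6 = 1039 N.
Parallel to the incline: P cos θ − m g sin θ = 320.8 − 367.5 = -46.68 N; the friction needed to balance this is 46.68 N acting up the slope.
The limit of static friction is μ_s N = 270.2 N.
Since 46.68 N is within the 270.2 N limit, the machine part stays put and friction is exactly 46.7 N.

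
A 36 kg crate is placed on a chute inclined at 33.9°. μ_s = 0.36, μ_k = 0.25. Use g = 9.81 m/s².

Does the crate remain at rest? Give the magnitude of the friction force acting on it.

f ≈ 73.3 N

N = m g cos θ = 293 N.
Down-slope weight component: m g sin θ = 197 N.
μ_s N = 106 N.
197 > 106 N, so it slides; kinetic friction f = μ_k N = 0.25×293 = 73.3 N.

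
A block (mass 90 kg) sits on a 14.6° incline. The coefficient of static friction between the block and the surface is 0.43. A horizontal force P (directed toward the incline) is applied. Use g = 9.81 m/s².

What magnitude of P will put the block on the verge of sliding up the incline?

P ≈ 687 N

At impending motion up the slope, friction acts down-slope at its limit: f = μ_s N.
Perpendicular to the incline: N = m g cos θ + P sin θ.
Along the incline: P cos θ = m g sin θ + μ_s N = m g sin θ + μ_s (m g cos θ + P sin θ).
Solving, P (cos θ − μ_s sin θ) = m g (sin θ + μ_s cos θ), so P = 90×9.81×(sin 14.6° + 0.43 cos 14.6°)/(cos 14.6° − 0.43 sin 14.6°) = 883×0.6682/0.8593 = 687 N.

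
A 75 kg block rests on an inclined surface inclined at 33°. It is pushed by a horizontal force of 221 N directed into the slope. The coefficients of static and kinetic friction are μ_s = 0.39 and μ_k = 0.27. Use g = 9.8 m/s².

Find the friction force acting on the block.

The horizontal push has a component P sin θ into the surface, so N = m g cos θ + P sin θ = 616.4 + 120.4 = 736.8 N.
Parallel to the incline: P cos θ − m g sin θ = 185.3 − 400.3 = -215 N; the friction needed to balance this is 215 N acting up the slope.
Maximum static friction: μ_s N = 0.39 × 736.8 = 287.3 N.
|f_req| = 215 ≤ 287.3 N → the block is in equilibrium; friction equals the required value.

f ≈ 215 N (up the incline)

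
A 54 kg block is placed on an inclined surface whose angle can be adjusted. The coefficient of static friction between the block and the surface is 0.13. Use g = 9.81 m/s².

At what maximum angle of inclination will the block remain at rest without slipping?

At the slip threshold, m g sin θ = μ_s · m g cos θ, so tan θ = μ_s.
θ_max = arctan(0.13) = 7.41°.

θ_max ≈ 7.41°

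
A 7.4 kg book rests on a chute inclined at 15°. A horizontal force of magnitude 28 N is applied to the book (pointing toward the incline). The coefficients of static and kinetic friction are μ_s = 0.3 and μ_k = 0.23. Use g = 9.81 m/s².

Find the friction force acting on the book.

Resolve perpendicular to the incline: N = m g cos θ + P sin θ = 7.4×9.81×cos 15° + 28×sin 15° = 77.37 N.
Parallel to the incline: P cos θ − m g sin θ = 27.05 − 18.79 = 8.257 N; the friction needed to balance this is 8.257 N acting down the slope.
The limit of static friction is μ_s N = 23.21 N.
Since 8.257 N is within the 23.21 N limit, the book stays put and friction is exactly 8.26 N.

f ≈ 8.26 N (down the incline)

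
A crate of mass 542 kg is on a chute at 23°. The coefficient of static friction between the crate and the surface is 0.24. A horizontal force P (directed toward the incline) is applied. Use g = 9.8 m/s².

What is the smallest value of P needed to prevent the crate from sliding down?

The crate tends to slide down (tan θ > μ_s), so at the point of impending slip friction acts up-slope at its limit: f = μ_s N.
Perpendicular to the incline: N = m g cos θ + P sin θ.
Along the incline: P cos θ + μ_s N = m g sin θ, i.e. P cos θ + μ_s (m g cos θ + P sin θ) = m g sin θ.
Solving, P (cos θ + μ_s sin θ) = m g (sin θ − μ_s cos θ), so P = 5310×0.1698/1.014 = 889 N.

P_min ≈ 889 N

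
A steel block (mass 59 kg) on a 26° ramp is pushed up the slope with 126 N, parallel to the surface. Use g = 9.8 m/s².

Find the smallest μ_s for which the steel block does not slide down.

μ_s,min ≈ 0.245

N = m g cos θ = 519.7 N.
Friction must make up the shortfall along the incline: f = m g sin θ − P = 253.5 − 126 = 127.5 N.
At the threshold f = μ_s N, so μ_s,min = 127.5/519.7 = 0.245.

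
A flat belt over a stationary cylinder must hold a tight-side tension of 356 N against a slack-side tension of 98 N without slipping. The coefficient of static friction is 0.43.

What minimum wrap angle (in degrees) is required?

T₂/T₁ = e^{μβ} → β = ln(T₂/T₁)/μ.
β = ln(356/98)/0.43 = 1.29/0.43 = 3 rad.
In degrees: β = 3 × 180/π = 172°.

β_min ≈ 172°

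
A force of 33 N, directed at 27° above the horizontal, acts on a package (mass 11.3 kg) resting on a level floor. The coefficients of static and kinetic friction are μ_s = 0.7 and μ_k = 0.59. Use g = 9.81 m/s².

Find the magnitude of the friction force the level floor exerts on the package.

f ≈ 29.4 N

N = m g − P sin α = 110.9 − 33×sin 27° = 95.87 N.
The horizontal driving force is P cos α = 29.4 N, so equilibrium needs friction f = 29.4 N.
The static-friction limit is μ_s N = 67.11 N.
Since 29.4 N does not exceed the limit, the package stays at rest and f = 29.4 N.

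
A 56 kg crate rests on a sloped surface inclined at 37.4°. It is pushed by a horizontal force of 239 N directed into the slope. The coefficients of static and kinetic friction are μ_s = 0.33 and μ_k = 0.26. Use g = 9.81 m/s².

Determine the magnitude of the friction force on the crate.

The horizontal push has a component P sin θ into the surface, so N = m g cos θ + P sin θ = 436.4 + 145.2 = 581.6 N.
Along the incline, the net driving force (taking up-slope positive) is P cos θ − m g sin θ = 189.9 − 333.7 = -143.8 N, so equilibrium requires friction f = 143.8 N (up-slope).
The limit of static friction is μ_s N = 191.9 N.
|f_req| = 143.8 ≤ 191.9 N → the crate is in equilibrium; friction equals the required value.

f ≈ 144 N (up the incline)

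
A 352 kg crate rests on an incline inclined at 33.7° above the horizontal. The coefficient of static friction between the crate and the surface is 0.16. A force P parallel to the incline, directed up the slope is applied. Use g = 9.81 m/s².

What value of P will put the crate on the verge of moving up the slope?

P ≈ 2380 N

At impending motion up the slope, friction acts down-slope at its limit: f = μ_s N.
P is parallel to the surface, so N = m g cos θ = 2870 N.
Along the incline: P = m g sin θ + μ_s N = 1920 + 0.16×2870 = 2380 N.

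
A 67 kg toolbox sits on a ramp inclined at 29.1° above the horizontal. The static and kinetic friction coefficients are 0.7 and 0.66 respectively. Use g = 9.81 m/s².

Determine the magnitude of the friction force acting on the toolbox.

Normal force: N = m g cos θ = 67 × 9.81 × cos 29.1° = 574.3 N.
For equilibrium along the incline, friction must balance the weight component: f = m g sin θ = 319.7 N up the slope.
The static-friction ceiling is μ_s N = 0.7 × 574.3 = 402 N.
Since |319.7| ≤ 402 N, the toolbox remains in static equilibrium and friction takes exactly the required value.

f ≈ 320 N (up the incline)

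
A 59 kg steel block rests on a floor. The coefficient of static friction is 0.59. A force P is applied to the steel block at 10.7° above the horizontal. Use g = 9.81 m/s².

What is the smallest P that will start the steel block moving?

N = m g − P sin α (the pull lifts the steel block).
At impending slip, P cos α = μ_s N = μ_s (m g − P sin α).
Solving: P (cos α + μ_s sin α) = μ_s m g → P = 0.59×579/(cos 10.7° + 0.59 sin 10.7°) = 341/1.092 = 313 N.

P ≈ 313 N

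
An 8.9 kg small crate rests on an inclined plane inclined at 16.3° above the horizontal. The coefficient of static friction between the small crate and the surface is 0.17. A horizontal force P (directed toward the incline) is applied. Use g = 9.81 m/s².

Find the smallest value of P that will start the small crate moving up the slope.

At impending motion up the slope, friction acts down-slope at its limit: f = μ_s N.
Perpendicular to the incline: N = m g cos θ + P sin θ.
Along the incline: P cos θ = m g sin θ + μ_s N = m g sin θ + μ_s (m g cos θ + P sin θ).
Solving, P (cos θ − μ_s sin θ) = m g (sin θ + μ_s cos θ), so P = 8.9×9.81×(sin 16.3° + 0.17 cos 16.3°)/(cos 16.3° − 0.17 sin 16.3°) = 87.3×0.4438/0.9121 = 42.5 N.

P ≈ 42.5 N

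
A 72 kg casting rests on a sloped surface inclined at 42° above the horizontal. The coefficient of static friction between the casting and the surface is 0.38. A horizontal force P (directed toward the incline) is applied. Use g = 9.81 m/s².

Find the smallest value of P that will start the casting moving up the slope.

P ≈ 1370 N

At impending motion up the slope, friction acts down-slope at its limit: f = μ_s N.
Perpendicular to the incline: N = m g cos θ + P sin θ.
Along the incline: P cos θ = m g sin θ + μ_s N = m g sin θ + μ_s (m g cos θ + P sin θ).
Solving, P (cos θ − μ_s sin θ) = m g (sin θ + μ_s cos θ), so P = 72×9.81×(sin 42° + 0.38 cos 42°)/(cos 42° − 0.38 sin 42°) = 706×0.9515/0.4889 = 1370 N.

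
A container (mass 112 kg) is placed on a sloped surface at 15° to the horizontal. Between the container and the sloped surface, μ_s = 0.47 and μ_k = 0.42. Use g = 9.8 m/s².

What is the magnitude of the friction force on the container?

The normal reaction is N = m g cos θ = 1060 N.
Along the slope the weight component is m g sin θ = 284.1 N; friction must supply exactly this, acting up-slope.
Maximum static friction available: μ_s N = 0.47 × 1060 = 498.3 N.
Since |284.1| ≤ 498.3 N, no slip — friction simply equals what equilibrium demands.

f ≈ 284 N (up the incline)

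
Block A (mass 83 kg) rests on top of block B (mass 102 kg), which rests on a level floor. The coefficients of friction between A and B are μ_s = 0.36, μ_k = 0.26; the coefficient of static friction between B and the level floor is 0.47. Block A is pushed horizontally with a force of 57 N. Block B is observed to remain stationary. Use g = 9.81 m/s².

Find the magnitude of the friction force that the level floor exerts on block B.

The normal force B exerts on A is simply A's weight, N₁ = 814.2 N.
So the A–B interface can sustain at most μ_s N₁ = 293.1 N of static friction.
Since P = 57 N ≤ 293.1 N, A does not slip on B; friction on A equals P = 57 N.
By Newton's third law B feels 57 N forward from A. With B stationary, the floor's static friction on B balances it: f₂ = 57 N (well within μ_s(m_A+m_B)g = 853 N).

f ≈ 57 N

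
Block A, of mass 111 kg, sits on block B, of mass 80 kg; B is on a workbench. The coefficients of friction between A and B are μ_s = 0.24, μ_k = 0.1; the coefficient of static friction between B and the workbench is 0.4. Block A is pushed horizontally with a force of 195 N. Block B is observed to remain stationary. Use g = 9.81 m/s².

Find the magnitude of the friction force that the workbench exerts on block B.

f ≈ 195 N

The normal force B exerts on A is simply A's weight, N₁ = 1089 N.
Maximum static friction on A from B: μ_s N₁ = 0.24×1089 = 261.3 N.
Since P = 195 N ≤ 261.3 N, A does not slip on B; friction on A equals P = 195 N.
B experiences an equal 195 N forward from A (third law). B is in equilibrium, so the floor supplies f₂ = 195 N of static friction (limit μ_s(m_A+m_B)g = 749.5 N, not exceeded).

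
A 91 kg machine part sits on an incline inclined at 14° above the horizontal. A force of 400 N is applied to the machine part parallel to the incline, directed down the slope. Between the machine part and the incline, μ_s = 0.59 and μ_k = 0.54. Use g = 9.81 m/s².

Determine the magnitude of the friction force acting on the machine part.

Perpendicular to the surface, N = m g cos θ = 91·9.81·cos 14° = 866.2 N.
Parallel to the incline, ΣF = 0 gives f = m g sin θ + P = 216 + 400 = 616 N (up-slope positive).
Maximum static friction available: μ_s N = 0.59 × 866.2 = 511.1 N.
Since |616| > 511.1 N, static friction cannot hold it; the machine part slides down the incline and kinetic friction applies: f = μ_k N = 0.54 × 866.2 = 468 N.

f ≈ 468 N (up the incline)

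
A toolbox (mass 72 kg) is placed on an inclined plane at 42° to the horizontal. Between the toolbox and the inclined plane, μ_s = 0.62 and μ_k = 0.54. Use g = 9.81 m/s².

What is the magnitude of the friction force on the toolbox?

f ≈ 283 N (up the incline)

The normal reaction is N = m g cos θ = 524.9 N.
Along the slope the weight component is m g sin θ = 472.6 N; friction must supply exactly this, acting up-slope.
The static-friction ceiling is μ_s N = 0.62 × 524.9 = 325.4 N.
Since |472.6| > 325.4 N, static friction cannot hold it; the toolbox slides down the incline and kinetic friction applies: f = μ_k N = 0.54 × 524.9 = 283 N.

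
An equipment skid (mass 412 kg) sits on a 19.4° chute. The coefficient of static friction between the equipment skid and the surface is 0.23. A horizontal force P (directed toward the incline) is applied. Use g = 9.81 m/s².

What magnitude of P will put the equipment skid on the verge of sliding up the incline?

At impending motion up the slope, friction acts down-slope at its limit: f = μ_s N.
Perpendicular to the incline: N = m g cos θ + P sin θ.
Along the incline: P cos θ = m g sin θ + μ_s N = m g sin θ + μ_s (m g cos θ + P sin θ).
Solving, P (cos θ − μ_s sin θ) = m g (sin θ + μ_s cos θ), so P = 412×9.81×(sin 19.4° + 0.23 cos 19.4°)/(cos 19.4° − 0.23 sin 19.4°) = 4040×0.5491/0.8668 = 2560 N.

P ≈ 2560 N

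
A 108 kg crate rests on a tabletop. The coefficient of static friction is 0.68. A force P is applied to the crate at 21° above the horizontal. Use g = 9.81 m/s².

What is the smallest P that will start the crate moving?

P ≈ 612 N

N = m g − P sin α (the pull lifts the crate).
At impending slip, P cos α = μ_s N = μ_s (m g − P sin α).
Solving: P (cos α + μ_s sin α) = μ_s m g → P = 0.68×1060/(cos 21° + 0.68 sin 21°) = 720/1.177 = 612 N.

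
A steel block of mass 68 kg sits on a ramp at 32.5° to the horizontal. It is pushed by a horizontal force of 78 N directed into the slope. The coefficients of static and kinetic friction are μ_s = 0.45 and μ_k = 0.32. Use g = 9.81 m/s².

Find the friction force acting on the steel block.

f ≈ 193 N (up the incline)

The horizontal push has a component P sin θ into the surface, so N = m g cos θ + P sin θ = 562.6 + 41.91 = 604.5 N.
Parallel to the incline: P cos θ − m g sin θ = 65.78 − 358.4 = -292.6 N; the friction needed to balance this is 292.6 N acting up the slope.
Maximum static friction: μ_s N = 0.45 × 604.5 = 272 N.
The required 292.6 N exceeds the static limit, so the steel block slides down-slope and f = μ_k N = 0.32×604.5 = 193 N.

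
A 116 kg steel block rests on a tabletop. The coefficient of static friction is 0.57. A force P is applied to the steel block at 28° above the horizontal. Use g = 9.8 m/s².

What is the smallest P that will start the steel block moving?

P ≈ 563 N

N = m g − P sin α (the pull lifts the steel block).
At impending slip, P cos α = μ_s N = μ_s (m g − P sin α).
Solving: P (cos α + μ_s sin α) = μ_s m g → P = 0.57×1140/(cos 28° + 0.57 sin 28°) = 648/1.151 = 563 N.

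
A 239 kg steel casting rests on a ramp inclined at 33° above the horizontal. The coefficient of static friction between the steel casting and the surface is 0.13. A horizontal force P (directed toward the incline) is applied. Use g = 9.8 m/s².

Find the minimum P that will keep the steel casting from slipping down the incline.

The steel casting tends to slide down (tan θ > μ_s), so at the point of impending slip friction acts up-slope at its limit: f = μ_s N.
Perpendicular to the incline: N = m g cos θ + P sin θ.
Along the incline: P cos θ + μ_s N = m g sin θ, i.e. P cos θ + μ_s (m g cos θ + P sin θ) = m g sin θ.
Solving, P (cos θ + μ_s sin θ) = m g (sin θ − μ_s cos θ), so P = 2340×0.4356/0.9095 = 1120 N.

P_min ≈ 1120 N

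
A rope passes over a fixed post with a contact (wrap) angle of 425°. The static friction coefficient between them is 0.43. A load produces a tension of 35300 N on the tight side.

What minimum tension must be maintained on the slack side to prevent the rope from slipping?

T_min ≈ 1450 N

Capstan equation at impending slip: T_tight/T_slack = e^{μβ}.
β = 425° = 7.418 rad; e^{μβ} = e^{0.43×7.418} = 24.28.
T_slack = T_tight / e^{μβ} = 35300 / 24.28 = 1450 N.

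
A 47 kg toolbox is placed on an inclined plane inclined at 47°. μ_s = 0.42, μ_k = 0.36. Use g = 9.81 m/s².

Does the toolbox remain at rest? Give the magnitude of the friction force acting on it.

f ≈ 113 N

N = m g cos θ = 314 N.
Down-slope weight component: m g sin θ = 337 N.
μ_s N = 132 N.
337 > 132 N, so it slides; kinetic friction f = μ_k N = 0.36×314 = 113 N.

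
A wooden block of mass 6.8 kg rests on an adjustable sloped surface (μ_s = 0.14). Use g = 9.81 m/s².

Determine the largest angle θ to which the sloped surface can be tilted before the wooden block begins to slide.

At the slip threshold, m g sin θ = μ_s · m g cos θ, so tan θ = μ_s.
θ_max = arctan(0.14) = 7.97°.

θ_max ≈ 7.97°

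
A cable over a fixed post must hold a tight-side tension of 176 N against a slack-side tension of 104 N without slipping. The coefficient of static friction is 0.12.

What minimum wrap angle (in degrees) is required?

β_min ≈ 251°

T₂/T₁ = e^{μβ} → β = ln(T₂/T₁)/μ.
β = ln(176/104)/0.12 = 0.5261/0.12 = 4.384 rad.
In degrees: β = 4.384 × 180/π = 251°.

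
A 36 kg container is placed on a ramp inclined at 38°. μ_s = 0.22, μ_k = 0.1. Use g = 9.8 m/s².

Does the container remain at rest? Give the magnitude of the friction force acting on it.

N = m g cos θ = 278 N.
Down-slope weight component: m g sin θ = 217 N.
μ_s N = 61.2 N.
217 > 61.2 N, so it slides; kinetic friction f = μ_k N = 0.1×278 = 27.8 N.

f ≈ 27.8 N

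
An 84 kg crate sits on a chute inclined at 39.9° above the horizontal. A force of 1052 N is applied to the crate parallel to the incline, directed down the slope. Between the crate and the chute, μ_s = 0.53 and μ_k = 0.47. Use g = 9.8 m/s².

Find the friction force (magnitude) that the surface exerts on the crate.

Normal force: N = m g cos θ = 84 × 9.8 × cos 39.9° = 631.5 N.
Parallel to the incline, ΣF = 0 gives f = m g sin θ + P = 528 + 1052 = 1580 N (up-slope positive).
The static-friction ceiling is μ_s N = 0.53 × 631.5 = 334.7 N.
Since |1580| > 334.7 N, static friction cannot hold it; the crate slides down the incline and kinetic friction applies: f = μ_k N = 0.47 × 631.5 = 297 N.

f ≈ 297 N (up the incline)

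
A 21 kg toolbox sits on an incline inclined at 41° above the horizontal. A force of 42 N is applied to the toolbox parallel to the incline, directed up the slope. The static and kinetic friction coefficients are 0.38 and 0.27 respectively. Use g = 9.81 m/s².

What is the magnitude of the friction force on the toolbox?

The normal reaction is N = m g cos θ = 155.5 N.
Parallel to the incline, ΣF = 0 gives f = m g sin θ − P = 135.2 − 42 = 93.15 N (up-slope positive).
Maximum static friction available: μ_s N = 0.38 × 155.5 = 59.08 N.
Since |93.15| > 59.08 N, static friction cannot hold it; the toolbox slides down the incline and kinetic friction applies: f = μ_k N = 0.27 × 155.5 = 42 N.

f ≈ 42 N (up the incline)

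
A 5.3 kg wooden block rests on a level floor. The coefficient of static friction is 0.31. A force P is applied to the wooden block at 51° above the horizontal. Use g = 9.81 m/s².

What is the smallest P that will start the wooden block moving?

P ≈ 18.5 N

N = m g − P sin α (the pull lifts the wooden block).
At impending slip, P cos α = μ_s N = μ_s (m g − P sin α).
Solving: P (cos α + μ_s sin α) = μ_s m g → P = 0.31×52/(cos 51° + 0.31 sin 51°) = 16.1/0.8702 = 18.5 N.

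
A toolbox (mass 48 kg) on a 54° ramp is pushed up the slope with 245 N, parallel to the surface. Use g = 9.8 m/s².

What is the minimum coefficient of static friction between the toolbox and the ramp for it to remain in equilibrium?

N = m g cos θ = 276.5 N.
Friction must make up the shortfall along the incline: f = m g sin θ − P = 380.6 − 245 = 135.6 N.
At the threshold f = μ_s N, so μ_s,min = 135.6/276.5 = 0.49.

μ_s,min ≈ 0.49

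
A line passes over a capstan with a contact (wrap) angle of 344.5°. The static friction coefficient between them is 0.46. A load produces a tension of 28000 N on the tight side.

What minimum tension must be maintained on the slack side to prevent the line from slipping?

T_min ≈ 1760 N

Capstan equation at impending slip: T_tight/T_slack = e^{μβ}.
β = 344.5° = 6.013 rad; e^{μβ} = e^{0.46×6.013} = 15.89.
T_slack = T_tight / e^{μβ} = 28000 / 15.89 = 1760 N.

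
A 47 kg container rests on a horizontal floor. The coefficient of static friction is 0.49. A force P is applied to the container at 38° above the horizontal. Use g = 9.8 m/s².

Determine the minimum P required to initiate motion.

P ≈ 207 N

N = m g − P sin α (the pull lifts the container).
At impending slip, P cos α = μ_s N = μ_s (m g − P sin α).
Solving: P (cos α + μ_s sin α) = μ_s m g → P = 0.49×461/(cos 38° + 0.49 sin 38°) = 226/1.09 = 207 N.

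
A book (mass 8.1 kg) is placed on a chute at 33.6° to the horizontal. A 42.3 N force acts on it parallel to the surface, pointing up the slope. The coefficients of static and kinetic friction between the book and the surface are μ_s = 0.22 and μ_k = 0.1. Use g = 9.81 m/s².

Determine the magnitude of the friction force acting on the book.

f ≈ 1.67 N (up the incline)

The normal reaction is N = m g cos θ = 66.18 N.
The friction needed for equilibrium is m g sin θ − P = 43.97 − 42.3 = 1.673 N, measured positive up-slope.
Maximum static friction available: μ_s N = 0.22 × 66.18 = 14.56 N.
Since |1.673| ≤ 14.56 N, no slip — friction simply equals what equilibrium demands.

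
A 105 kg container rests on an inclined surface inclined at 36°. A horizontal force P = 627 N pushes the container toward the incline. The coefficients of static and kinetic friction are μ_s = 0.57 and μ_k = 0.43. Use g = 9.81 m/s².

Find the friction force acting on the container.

f ≈ 98.2 N (up the incline)

Normal direction: N = m g cos θ + P sin θ = 1202 N.
Along the incline, the net driving force (taking up-slope positive) is P cos θ − m g sin θ = 507.3 − 605.4 = -98.19 N, so equilibrium requires friction f = 98.19 N (up-slope).
Maximum static friction: μ_s N = 0.57 × 1202 = 685.1 N.
|f_req| = 98.19 ≤ 685.1 N → the container is in equilibrium; friction equals the required value.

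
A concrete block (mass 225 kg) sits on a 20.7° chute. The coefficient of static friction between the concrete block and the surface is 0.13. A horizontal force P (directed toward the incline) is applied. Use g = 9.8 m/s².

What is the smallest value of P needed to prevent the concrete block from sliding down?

P_min ≈ 521 N

The concrete block tends to slide down (tan θ > μ_s), so at the point of impending slip friction acts up-slope at its limit: f = μ_s N.
Perpendicular to the incline: N = m g cos θ + P sin θ.
Along the incline: P cos θ + μ_s N = m g sin θ, i.e. P cos θ + μ_s (m g cos θ + P sin θ) = m g sin θ.
Solving, P (cos θ + μ_s sin θ) = m g (sin θ − μ_s cos θ), so P = 2200×0.2319/0.9814 = 521 N.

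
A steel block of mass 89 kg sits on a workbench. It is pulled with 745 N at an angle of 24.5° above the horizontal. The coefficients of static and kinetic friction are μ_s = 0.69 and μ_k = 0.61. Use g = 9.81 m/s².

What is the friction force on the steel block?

The vertical component of P reduces the normal force: N = m g − P sin α = 873.1 − 308.9 = 564.1 N.
For equilibrium, f = P cos α = 745×cos 24.5° = 677.9 N.
The static-friction limit is μ_s N = 389.3 N.
The required friction exceeds μ_s N, so the steel block moves and f = μ_k N = 344 N.

f ≈ 344 N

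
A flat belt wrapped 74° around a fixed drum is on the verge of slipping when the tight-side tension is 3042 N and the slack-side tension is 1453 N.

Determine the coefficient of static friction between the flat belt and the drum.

T₂/T₁ = e^{μβ} → μ = ln(T₂/T₁)/β.
β = 74° = 1.292 rad.
μ = ln(3042/1453)/1.292 = ln(2.094)/1.292 = 0.572.

μ ≈ 0.572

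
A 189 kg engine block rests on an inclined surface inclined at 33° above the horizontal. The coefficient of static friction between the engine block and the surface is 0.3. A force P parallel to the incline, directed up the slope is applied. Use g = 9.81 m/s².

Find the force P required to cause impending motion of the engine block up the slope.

At impending motion up the slope, friction acts down-slope at its limit: f = μ_s N.
P is parallel to the surface, so N = m g cos θ = 1550 N.
Along the incline: P = m g sin θ + μ_s N = 1010 + 0.3×1550 = 1480 N.

P ≈ 1480 N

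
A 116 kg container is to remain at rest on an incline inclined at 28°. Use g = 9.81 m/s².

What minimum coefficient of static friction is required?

At the slip threshold m g sin θ = μ_s m g cos θ, so μ_s,min = tan θ.
μ_s,min = tan 28° = 0.532.

μ_s,min ≈ 0.532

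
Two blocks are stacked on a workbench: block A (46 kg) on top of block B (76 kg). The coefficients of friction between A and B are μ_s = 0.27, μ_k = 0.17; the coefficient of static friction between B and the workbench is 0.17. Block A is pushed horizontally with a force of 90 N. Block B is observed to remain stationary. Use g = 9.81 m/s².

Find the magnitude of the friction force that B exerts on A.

Normal force at the A–B interface: N₁ = m_A g = 451.3 N.
So the A–B interface can sustain at most μ_s N₁ = 121.8 N of static friction.
Since P = 90 N ≤ 121.8 N, A does not slip on B; friction on A equals P = 90 N.
By Newton's third law B feels 90 N forward from A. With B stationary, the floor's static friction on B balances it: f₂ = 90 N (well within μ_s(m_A+m_B)g = 203.5 N).

f ≈ 90 N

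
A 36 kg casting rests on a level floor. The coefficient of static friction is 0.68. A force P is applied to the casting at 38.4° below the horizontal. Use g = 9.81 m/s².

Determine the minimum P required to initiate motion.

P ≈ 665 N

N = m g + P sin α (the push presses the casting into the level floor).
At impending slip, P cos α = μ_s N = μ_s (m g + P sin α).
Solving: P (cos α − μ_s sin α) = μ_s m g → P = 0.68×353/(cos 38.4° − 0.68 sin 38.4°) = 240/0.3613 = 665 N.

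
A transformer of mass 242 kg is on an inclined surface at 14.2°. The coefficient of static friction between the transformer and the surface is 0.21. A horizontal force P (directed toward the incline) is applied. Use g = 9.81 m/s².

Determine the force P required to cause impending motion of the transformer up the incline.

At impending motion up the slope, friction acts down-slope at its limit: f = μ_s N.
Perpendicular to the incline: N = m g cos θ + P sin θ.
Along the incline: P cos θ = m g sin θ + μ_s N = m g sin θ + μ_s (m g cos θ + P sin θ).
Solving, P (cos θ − μ_s sin θ) = m g (sin θ + μ_s cos θ), so P = 242×9.81×(sin 14.2° + 0.21 cos 14.2°)/(cos 14.2° − 0.21 sin 14.2°) = 2370×0.4489/0.9179 = 1160 N.

P ≈ 1160 N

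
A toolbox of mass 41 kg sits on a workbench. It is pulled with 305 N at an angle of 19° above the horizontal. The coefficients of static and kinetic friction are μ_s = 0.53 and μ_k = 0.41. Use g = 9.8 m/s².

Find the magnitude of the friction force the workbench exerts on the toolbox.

f ≈ 124 N

Vertical equilibrium gives N = m g − P sin α = 302.5 N.
For equilibrium, f = P cos α = 305×cos 19° = 288.4 N.
μ_s N = 0.53 × 302.5 = 160.3 N.
The required friction exceeds μ_s N, so the toolbox moves and f = μ_k N = 124 N.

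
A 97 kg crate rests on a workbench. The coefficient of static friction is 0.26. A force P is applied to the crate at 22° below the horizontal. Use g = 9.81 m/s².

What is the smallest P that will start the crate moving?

P ≈ 298 N

N = m g + P sin α (the push presses the crate into the workbench).
At impending slip, P cos α = μ_s N = μ_s (m g + P sin α).
Solving: P (cos α − μ_s sin α) = μ_s m g → P = 0.26×952/(cos 22° − 0.26 sin 22°) = 247/0.8298 = 298 N.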